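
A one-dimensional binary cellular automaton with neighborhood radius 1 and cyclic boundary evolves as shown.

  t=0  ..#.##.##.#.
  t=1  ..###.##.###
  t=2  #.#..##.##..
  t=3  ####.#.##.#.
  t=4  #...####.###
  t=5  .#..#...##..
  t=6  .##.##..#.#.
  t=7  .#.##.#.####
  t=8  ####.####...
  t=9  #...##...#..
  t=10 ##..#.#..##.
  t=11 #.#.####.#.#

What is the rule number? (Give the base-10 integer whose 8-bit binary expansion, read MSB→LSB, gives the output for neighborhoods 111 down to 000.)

  ###|.  b7=0 t=1,i=3
  ##.|.  b6=0 t=0,i=5
  #.#|#  b5=1 t=0,i=3
  #..|#  b4=1 t=0,i=11
  .##|#  b3=1 t=0,i=4
  .#.|#  b2=1 t=0,i=2
  ..#|.  b1=0 t=0,i=1
  ...|.  b0=0 t=0,i=0
  bits 00111100 = 60

60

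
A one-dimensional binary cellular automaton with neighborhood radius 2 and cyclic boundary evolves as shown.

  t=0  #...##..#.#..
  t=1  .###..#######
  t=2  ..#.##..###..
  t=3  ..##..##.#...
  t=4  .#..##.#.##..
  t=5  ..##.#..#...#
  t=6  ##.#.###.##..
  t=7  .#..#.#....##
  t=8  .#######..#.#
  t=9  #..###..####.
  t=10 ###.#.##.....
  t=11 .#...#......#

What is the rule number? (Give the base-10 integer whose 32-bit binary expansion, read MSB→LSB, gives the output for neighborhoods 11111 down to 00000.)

2183032616

  nb #####: next=#  (t=1,i=8, bit31=1)
  nb ####.: next=.  (t=1,i=11, bit30=0)
  nb ###.#: next=.  (t=1,i=12, bit29=0)
  nb ###..: next=.  (t=1,i=3, bit28=0)
  nb ##.##: next=.  (t=1,i=0, bit27=0)
  nb ##.#.: next=.  (t=3,i=8, bit26=0)
  nb ##..#: next=#  (t=0,i=6, bit25=1)
  nb ##...: next=.  (t=2,i=11, bit24=0)
  nb #.###: next=.  (t=1,i=1, bit23=0)
  nb #.##.: next=.  (t=2,i=4, bit22=0)
  nb #.#.#: next=.  (t=4,i=7, bit21=0)
  nb #.#..: next=#  (t=0,i=10, bit20=1)
  nb #..##: next=#  (t=1,i=5, bit19=1)
  nb #..#.: next=#  (t=0,i=7, bit18=1)
  nb #...#: next=#  (t=0,i=2, bit17=1)
  nb #....: next=.  (t=2,i=12, bit16=0)
  nb .####: next=.  (t=1,i=7, bit15=0)
  nb .###.: next=#  (t=1,i=2, bit14=1)
  nb .##.#: next=#  (t=3,i=7, bit13=1)
  nb .##..: next=.  (t=0,i=5, bit12=0)
  nb .#.##: next=#  (t=2,i=3, bit11=1)
  nb .#.#.: next=#  (t=0,i=9, bit10=1)
  nb .#..#: next=#  (t=0,i=11, bit9=1)
  nb .#...: next=#  (t=0,i=1, bit8=1)
  nb ..###: next=.  (t=1,i=6, bit7=0)
  nb ..##.: next=.  (t=0,i=4, bit6=0)
  nb ..#.#: next=#  (t=0,i=8, bit5=1)
  nb ..#..: next=.  (t=0,i=0, bit4=0)
  nb ...##: next=#  (t=0,i=3, bit3=1)
  nb ...#.: next=.  (t=2,i=1, bit2=0)
  nb ....#: next=.  (t=2,i=0, bit1=0)
  nb .....: next=.  (t=3,i=12, bit0=0)
  bits 10000010000111100110111100101000 = 2183032616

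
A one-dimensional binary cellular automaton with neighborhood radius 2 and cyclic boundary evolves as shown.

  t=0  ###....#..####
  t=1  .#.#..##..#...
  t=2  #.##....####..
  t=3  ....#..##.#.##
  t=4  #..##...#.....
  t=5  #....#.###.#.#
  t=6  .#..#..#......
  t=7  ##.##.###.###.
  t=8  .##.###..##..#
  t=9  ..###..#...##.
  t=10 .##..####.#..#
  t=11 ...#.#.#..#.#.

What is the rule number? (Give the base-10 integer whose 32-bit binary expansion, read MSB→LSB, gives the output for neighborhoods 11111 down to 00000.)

1268000157

  nb #####: next=.  (t=0,i=0, bit31=0)
  nb ####.: next=#  (t=0,i=1, bit30=1)
  nb ###.#: next=.  (t=5,i=9, bit29=0)
  nb ###..: next=.  (t=0,i=2, bit28=0)
  nb ##.##: next=#  (t=7,i=2, bit27=1)
  nb ##.#.: next=.  (t=3,i=9, bit26=0)
  nb ##..#: next=#  (t=1,i=8, bit25=1)
  nb ##...: next=#  (t=0,i=3, bit24=1)
  nb #.###: next=#  (t=5,i=7, bit23=1)
  nb #.##.: next=.  (t=2,i=2, bit22=0)
  nb #.#.#: next=.  (t=3,i=10, bit21=0)
  nb #.#..: next=#  (t=1,i=3, bit20=1)
  nb #..##: next=.  (t=0,i=9, bit19=0)
  nb #..#.: next=#  (t=1,i=9, bit18=1)
  nb #...#: next=.  (t=4,i=6, bit17=0)
  nb #....: next=.  (t=0,i=4, bit16=0)
  nb .####: next=.  (t=0,i=11, bit15=0)
  nb .###.: next=.  (t=5,i=8, bit14=0)
  nb .##.#: next=#  (t=3,i=8, bit13=1)
  nb .##..: next=.  (t=1,i=7, bit12=0)
  nb .#.##: next=.  (t=2,i=1, bit11=0)
  nb .#.#.: next=#  (t=1,i=2, bit10=1)
  nb .#..#: next=.  (t=0,i=8, bit9=0)
  nb .#...: next=#  (t=1,i=11, bit8=1)
  nb ..###: next=#  (t=0,i=10, bit7=1)
  nb ..##.: next=.  (t=1,i=6, bit6=0)
  nb ..#.#: next=.  (t=1,i=1, bit5=0)
  nb ..#..: next=#  (t=0,i=7, bit4=1)
  nb ...##: next=#  (t=2,i=7, bit3=1)
  nb ...#.: next=#  (t=0,i=6, bit2=1)
  nb ....#: next=.  (t=0,i=5, bit1=0)
  nb .....: next=#  (t=4,i=11, bit0=1)
  bits 01001011100101000010010110011101 = 1268000157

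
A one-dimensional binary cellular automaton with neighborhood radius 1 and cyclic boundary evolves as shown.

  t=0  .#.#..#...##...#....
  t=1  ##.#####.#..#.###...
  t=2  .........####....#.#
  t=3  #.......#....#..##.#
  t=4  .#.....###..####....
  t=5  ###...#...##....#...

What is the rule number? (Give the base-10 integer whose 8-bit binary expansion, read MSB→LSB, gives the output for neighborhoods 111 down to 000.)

22

  ### -> .   bit 7 = 0  t=1,i=4
  ##. -> .   bit 6 = 0  t=0,i=11
  #.# -> .   bit 5 = 0  t=0,i=2
  #.. -> #   bit 4 = 1  t=0,i=4
  .## -> .   bit 3 = 0  t=0,i=10
  .#. -> #   bit 2 = 1  t=0,i=1
  ..# -> #   bit 1 = 1  t=0,i=0
  ... -> .   bit 0 = 0  t=0,i=8
  bits 00010110 = 22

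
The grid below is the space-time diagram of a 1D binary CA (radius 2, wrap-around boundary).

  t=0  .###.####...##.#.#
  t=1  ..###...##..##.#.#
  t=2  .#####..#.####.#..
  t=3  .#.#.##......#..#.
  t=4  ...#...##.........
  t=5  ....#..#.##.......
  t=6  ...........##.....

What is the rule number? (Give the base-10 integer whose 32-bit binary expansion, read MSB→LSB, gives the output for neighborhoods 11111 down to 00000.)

  #####|#  b31=1 t=2,i=3
  ####.|.  b30=0 t=0,i=7
  ###.#|#  b29=1 t=0,i=3
  ###..|#  b28=1 t=0,i=8
  ##.##|#  b27=1 t=0,i=4
  ##.#.|.  b26=0 t=0,i=14
  ##..#|#  b25=1 t=1,i=10
  ##...|#  b24=1 t=0,i=9
  #.###|.  b23=0 t=0,i=1
  #.##.|.  b22=0 t=3,i=5
  #.#.#|#  b21=1 t=0,i=15
  #.#..|.  b20=0 t=1,i=17
  #..##|#  b19=1 t=1,i=1
  #..#.|.  b18=0 t=2,i=7
  #...#|.  b17=0 t=0,i=10
  #....|#  b16=1 t=3,i=8
  .####|.  b15=0 t=0,i=6
  .###.|#  b14=1 t=0,i=2
  .##.#|#  b13=1 t=0,i=13
  .##..|.  b12=0 t=1,i=9
  .#.##|.  b11=0 t=0,i=0
  .#.#.|.  b10=0 t=0,i=16
  .#..#|.  b9=0 t=1,i=0
  .#...|#  b8=1 t=2,i=16
  ..###|#  b7=1 t=1,i=2
  ..##.|#  b6=1 t=0,i=12
  ..#.#|.  b5=0 t=2,i=8
  ..#..|.  b4=0 t=3,i=13
  ...##|.  b3=0 t=0,i=11
  ...#.|.  b2=0 t=3,i=12
  ....#|.  b1=0 t=3,i=11
  .....|.  b0=0 t=3,i=9
  bits 10111011001010010110000111000000 = 3140051392

3140051392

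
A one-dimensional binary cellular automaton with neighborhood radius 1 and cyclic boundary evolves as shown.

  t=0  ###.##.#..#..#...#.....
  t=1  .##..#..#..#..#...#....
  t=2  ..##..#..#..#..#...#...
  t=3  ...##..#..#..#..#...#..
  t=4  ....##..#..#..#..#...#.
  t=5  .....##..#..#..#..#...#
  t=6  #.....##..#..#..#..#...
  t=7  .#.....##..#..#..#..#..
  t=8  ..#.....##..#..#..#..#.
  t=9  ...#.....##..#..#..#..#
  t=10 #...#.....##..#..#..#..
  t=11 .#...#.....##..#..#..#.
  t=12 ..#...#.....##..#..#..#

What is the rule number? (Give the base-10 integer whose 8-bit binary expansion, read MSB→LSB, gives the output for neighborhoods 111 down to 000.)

  ### -> #   bit 7 = 1  t=0,i=1
  ##. -> #   bit 6 = 1  t=0,i=2
  #.# -> .   bit 5 = 0  t=0,i=3
  #.. -> #   bit 4 = 1  t=0,i=8
  .## -> .   bit 3 = 0  t=0,i=0
  .#. -> .   bit 2 = 0  t=0,i=7
  ..# -> .   bit 1 = 0  t=0,i=9
  ... -> .   bit 0 = 0  t=0,i=15
  bits 11010000 = 208

208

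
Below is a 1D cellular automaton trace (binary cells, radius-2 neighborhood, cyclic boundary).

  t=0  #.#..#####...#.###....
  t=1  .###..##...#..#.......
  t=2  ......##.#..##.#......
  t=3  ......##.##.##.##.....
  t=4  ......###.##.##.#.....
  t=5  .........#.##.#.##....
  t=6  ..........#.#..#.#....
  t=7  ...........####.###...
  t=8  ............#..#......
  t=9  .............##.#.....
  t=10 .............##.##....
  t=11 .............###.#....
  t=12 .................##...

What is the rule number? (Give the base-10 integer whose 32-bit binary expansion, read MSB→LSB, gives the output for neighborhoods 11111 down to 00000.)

  nb #####: next=#  (t=0,i=7, bit31=1)
  nb ####.: next=.  (t=0,i=8, bit30=0)
  nb ###.#: next=.  (t=4,i=8, bit29=0)
  nb ###..: next=.  (t=0,i=9, bit28=0)
  nb ##.##: next=#  (t=3,i=8, bit27=1)
  nb ##.#.: next=.  (t=2,i=8, bit26=0)
  nb ##..#: next=.  (t=1,i=4, bit25=0)
  nb ##...: next=.  (t=0,i=10, bit24=0)
  nb #.###: next=.  (t=0,i=15, bit23=0)
  nb #.##.: next=.  (t=3,i=9, bit22=0)
  nb #.#.#: next=.  (t=5,i=14, bit21=0)
  nb #.#..: next=#  (t=0,i=2, bit20=1)
  nb #..##: next=.  (t=0,i=4, bit19=0)
  nb #..#.: next=#  (t=1,i=13, bit18=1)
  nb #...#: next=#  (t=0,i=11, bit17=1)
  nb #....: next=.  (t=0,i=19, bit16=0)
  nb .####: next=#  (t=0,i=6, bit15=1)
  nb .###.: next=.  (t=0,i=16, bit14=0)
  nb .##.#: next=#  (t=2,i=7, bit13=1)
  nb .##..: next=#  (t=1,i=7, bit12=1)
  nb .#.##: next=#  (t=0,i=14, bit11=1)
  nb .#.#.: next=#  (t=0,i=1, bit10=1)
  nb .#..#: next=#  (t=0,i=3, bit9=1)
  nb .#...: next=#  (t=1,i=15, bit8=1)
  nb ..###: next=.  (t=0,i=5, bit7=0)
  nb ..##.: next=#  (t=1,i=6, bit6=1)
  nb ..#.#: next=.  (t=0,i=0, bit5=0)
  nb ..#..: next=.  (t=1,i=11, bit4=0)
  nb ...##: next=.  (t=1,i=0, bit3=0)
  nb ...#.: next=.  (t=0,i=12, bit2=0)
  nb ....#: next=.  (t=0,i=20, bit1=0)
  nb .....: next=.  (t=1,i=17, bit0=0)
  bits 10001000000101101011111101000000 = 2283192128

2283192128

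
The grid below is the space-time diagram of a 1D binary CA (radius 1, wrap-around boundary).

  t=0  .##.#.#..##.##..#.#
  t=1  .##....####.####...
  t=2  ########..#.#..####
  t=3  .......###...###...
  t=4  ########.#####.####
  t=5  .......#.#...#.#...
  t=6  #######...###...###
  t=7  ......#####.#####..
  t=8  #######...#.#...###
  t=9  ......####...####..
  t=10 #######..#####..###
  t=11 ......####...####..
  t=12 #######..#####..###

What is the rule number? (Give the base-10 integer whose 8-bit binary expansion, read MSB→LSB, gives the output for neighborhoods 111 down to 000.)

91

  ###|.  b7=0 t=1,i=8
  ##.|#  b6=1 t=0,i=2
  #.#|.  b5=0 t=0,i=0
  #..|#  b4=1 t=0,i=7
  .##|#  b3=1 t=0,i=1
  .#.|.  b2=0 t=0,i=4
  ..#|#  b1=1 t=0,i=8
  ...|#  b0=1 t=1,i=4
  bits 01011011 = 91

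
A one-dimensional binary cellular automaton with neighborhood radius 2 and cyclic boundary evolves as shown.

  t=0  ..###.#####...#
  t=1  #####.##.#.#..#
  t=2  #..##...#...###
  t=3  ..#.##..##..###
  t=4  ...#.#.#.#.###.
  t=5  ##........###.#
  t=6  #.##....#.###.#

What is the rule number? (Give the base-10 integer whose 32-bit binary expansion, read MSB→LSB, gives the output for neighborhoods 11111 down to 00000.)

  ##### -> .   bit 31 = 0  t=0,i=8
  ####. -> #   bit 30 = 1  t=0,i=9
  ###.# -> #   bit 29 = 1  t=0,i=4
  ###.. -> .   bit 28 = 0  t=0,i=10
  ##.## -> .   bit 27 = 0  t=0,i=5
  ##.#. -> #   bit 26 = 1  t=1,i=8
  ##..# -> .   bit 25 = 0  t=2,i=1
  ##... -> #   bit 24 = 1  t=0,i=11
  #.### -> #   bit 23 = 1  t=0,i=6
  #.##. -> .   bit 22 = 0  t=1,i=6
  #.#.# -> .   bit 21 = 0  t=1,i=9
  #.#.. -> .   bit 20 = 0  t=1,i=11
  #..## -> #   bit 19 = 1  t=0,i=1
  #..#. -> .   bit 18 = 0  t=3,i=1
  #...# -> .   bit 17 = 0  t=0,i=12
  #.... -> #   bit 16 = 1  t=4,i=0
  .#### -> #   bit 15 = 1  t=0,i=7
  .###. -> #   bit 14 = 1  t=0,i=3
  .##.# -> .   bit 13 = 0  t=1,i=7
  .##.. -> #   bit 12 = 1  t=2,i=4
  .#.## -> #   bit 11 = 1  t=3,i=3
  .#.#. -> .   bit 10 = 0  t=1,i=10
  .#..# -> #   bit 9 = 1  t=0,i=0
  .#... -> #   bit 8 = 1  t=2,i=9
  ..### -> #   bit 7 = 1  t=0,i=2
  ..##. -> .   bit 6 = 0  t=2,i=3
  ..#.# -> .   bit 5 = 0  t=3,i=2
  ..#.. -> #   bit 4 = 1  t=0,i=14
  ...## -> .   bit 3 = 0  t=2,i=11
  ...#. -> .   bit 2 = 0  t=0,i=13
  ....# -> #   bit 1 = 1  t=4,i=1
  ..... -> .   bit 0 = 0  t=5,i=4
  bits 01100101100010011101101110010010 = 1703533458

1703533458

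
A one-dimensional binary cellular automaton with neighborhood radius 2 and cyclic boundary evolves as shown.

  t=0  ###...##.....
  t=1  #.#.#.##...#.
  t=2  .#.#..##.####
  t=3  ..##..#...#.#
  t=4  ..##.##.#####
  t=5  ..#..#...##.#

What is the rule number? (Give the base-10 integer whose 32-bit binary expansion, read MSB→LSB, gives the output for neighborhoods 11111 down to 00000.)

2958464246

  #####|#  b31=1 t=4,i=10
  ####.|.  b30=0 t=2,i=11
  ###.#|#  b29=1 t=2,i=12
  ###..|#  b28=1 t=0,i=2
  ##.##|.  b27=0 t=2,i=8
  ##.#.|.  b26=0 t=2,i=0
  ##..#|.  b25=0 t=3,i=4
  ##...|.  b24=0 t=0,i=3
  #.###|.  b23=0 t=2,i=9
  #.##.|#  b22=1 t=1,i=6
  #.#.#|.  b21=0 t=1,i=0
  #.#..|#  b20=1 t=2,i=3
  #..##|.  b19=0 t=2,i=5
  #..#.|#  b18=1 t=3,i=5
  #...#|#  b17=1 t=0,i=4
  #....|.  b16=0 t=0,i=9
  .####|#  b15=1 t=2,i=10
  .###.|.  b14=0 t=0,i=1
  .##.#|.  b13=0 t=2,i=7
  .##..|#  b12=1 t=0,i=7
  .#.##|.  b11=0 t=1,i=5
  .#.#.|#  b10=1 t=1,i=1
  .#..#|.  b9=0 t=2,i=4
  .#...|.  b8=0 t=3,i=7
  ..###|#  b7=1 t=0,i=0
  ..##.|#  b6=1 t=0,i=6
  ..#.#|#  b5=1 t=1,i=11
  ..#..|#  b4=1 t=3,i=6
  ...##|.  b3=0 t=0,i=5
  ...#.|#  b2=1 t=1,i=10
  ....#|#  b1=1 t=0,i=11
  .....|.  b0=0 t=0,i=10
  bits 10110000010101101001010011110110 = 2958464246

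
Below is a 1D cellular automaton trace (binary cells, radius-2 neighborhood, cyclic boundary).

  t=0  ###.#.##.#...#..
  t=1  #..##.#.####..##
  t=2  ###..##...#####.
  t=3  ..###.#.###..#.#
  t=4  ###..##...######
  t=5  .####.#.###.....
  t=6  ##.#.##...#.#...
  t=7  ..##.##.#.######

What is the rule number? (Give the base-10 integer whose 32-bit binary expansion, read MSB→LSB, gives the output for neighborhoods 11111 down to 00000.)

1585387432

  [31] ##### => .  t=2,i=12
  [30] ####. => #  t=1,i=10
  [29] ###.# => .  t=0,i=2
  [28] ###.. => #  t=1,i=0
  [27] ##.## => #  t=2,i=15
  [26] ##.#. => #  t=0,i=3
  [25] ##..# => #  t=1,i=1
  [24] ##... => .  t=2,i=7
  [23] #.### => .  t=1,i=8
  [22] #.##. => #  t=0,i=6
  [21] #.#.# => #  t=0,i=4
  [20] #.#.. => #  t=0,i=9
  [19] #..## => #  t=0,i=15
  [18] #..#. => #  t=3,i=12
  [17] #...# => #  t=0,i=11
  [16] #.... => #  t=5,i=12
  [15] .#### => .  t=1,i=9
  [14] .###. => .  t=0,i=1
  [13] .##.# => .  t=0,i=7
  [12] .##.. => #  t=2,i=6
  [11] .#.## => .  t=0,i=5
  [10] .#.#. => #  t=3,i=14
  [9] .#..# => #  t=0,i=14
  [8] .#... => #  t=0,i=10
  [7] ..### => #  t=0,i=0
  [6] ..##. => .  t=1,i=3
  [5] ..#.# => #  t=3,i=13
  [4] ..#.. => .  t=0,i=13
  [3] ...## => #  t=2,i=9
  [2] ...#. => .  t=0,i=12
  [1] ....# => .  t=5,i=15
  [0] ..... => .  t=5,i=13
  bits 01011110011111110001011110101000 = 1585387432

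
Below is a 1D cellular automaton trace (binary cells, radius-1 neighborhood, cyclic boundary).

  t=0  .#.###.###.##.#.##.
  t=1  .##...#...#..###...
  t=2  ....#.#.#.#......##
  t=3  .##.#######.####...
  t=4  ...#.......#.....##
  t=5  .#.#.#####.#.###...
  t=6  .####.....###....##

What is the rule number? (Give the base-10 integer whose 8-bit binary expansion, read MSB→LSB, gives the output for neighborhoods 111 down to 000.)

  nb ###: next=.  (t=0,i=4, bit7=0)
  nb ##.: next=.  (t=0,i=5, bit6=0)
  nb #.#: next=#  (t=0,i=2, bit5=1)
  nb #..: next=.  (t=0,i=18, bit4=0)
  nb .##: next=.  (t=0,i=3, bit3=0)
  nb .#.: next=#  (t=0,i=1, bit2=1)
  nb ..#: next=.  (t=0,i=0, bit1=0)
  nb ...: next=#  (t=1,i=4, bit0=1)
  bits 00100101 = 37

37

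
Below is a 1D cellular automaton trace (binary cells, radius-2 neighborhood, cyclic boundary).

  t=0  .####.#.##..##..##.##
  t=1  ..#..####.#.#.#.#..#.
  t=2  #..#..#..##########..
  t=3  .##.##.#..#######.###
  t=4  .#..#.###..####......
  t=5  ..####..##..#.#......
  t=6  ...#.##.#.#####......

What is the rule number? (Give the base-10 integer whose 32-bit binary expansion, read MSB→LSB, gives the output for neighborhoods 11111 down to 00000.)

  [31] ##### => #  t=2,i=11
  [30] ####. => .  t=0,i=3
  [29] ###.# => .  t=0,i=4
  [28] ###.. => #  t=2,i=18
  [27] ##.## => .  t=0,i=0
  [26] ##.#. => #  t=0,i=5
  [25] ##..# => #  t=0,i=10
  [24] ##... => .  t=4,i=15
  [23] #.### => .  t=0,i=1
  [22] #.##. => #  t=0,i=8
  [21] #.#.# => #  t=0,i=6
  [20] #.#.. => #  t=1,i=16
  [19] #..## => .  t=0,i=11
  [18] #..#. => #  t=1,i=18
  [17] #...# => #  t=1,i=0
  [16] #.... => .  t=4,i=16
  [15] .#### => #  t=0,i=2
  [14] .###. => .  t=3,i=19
  [13] .##.# => .  t=0,i=17
  [12] .##.. => .  t=0,i=9
  [11] .#.## => #  t=0,i=7
  [10] .#.#. => #  t=1,i=11
  [9] .#..# => #  t=1,i=3
  [8] .#... => .  t=1,i=20
  [7] ..### => .  t=1,i=5
  [6] ..##. => #  t=0,i=12
  [5] ..#.# => #  t=4,i=4
  [4] ..#.. => .  t=1,i=2
  [3] ...## => .  t=5,i=1
  [2] ...#. => .  t=1,i=1
  [1] ....# => .  t=4,i=20
  [0] ..... => .  t=4,i=17
  bits 10010110011101101000111001100000 = 2524352096

2524352096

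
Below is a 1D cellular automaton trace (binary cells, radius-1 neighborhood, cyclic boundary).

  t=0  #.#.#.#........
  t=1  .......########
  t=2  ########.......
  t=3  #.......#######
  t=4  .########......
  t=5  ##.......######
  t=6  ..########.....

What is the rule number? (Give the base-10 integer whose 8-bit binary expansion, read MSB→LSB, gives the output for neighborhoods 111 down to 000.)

  ###|.  b7=0 t=1,i=8
  ##.|.  b6=0 t=1,i=14
  #.#|.  b5=0 t=0,i=1
  #..|#  b4=1 t=0,i=7
  .##|#  b3=1 t=1,i=7
  .#.|.  b2=0 t=0,i=0
  ..#|#  b1=1 t=0,i=14
  ...|#  b0=1 t=0,i=8
  bits 00011011 = 27

27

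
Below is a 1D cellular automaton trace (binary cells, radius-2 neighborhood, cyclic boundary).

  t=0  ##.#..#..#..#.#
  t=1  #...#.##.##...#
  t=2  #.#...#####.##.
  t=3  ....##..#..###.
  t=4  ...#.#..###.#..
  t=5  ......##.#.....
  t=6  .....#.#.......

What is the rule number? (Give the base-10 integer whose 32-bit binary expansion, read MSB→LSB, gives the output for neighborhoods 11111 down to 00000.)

  [31] ##### => #  t=2,i=8
  [30] ####. => .  t=2,i=9
  [29] ###.# => .  t=0,i=1
  [28] ###.. => .  t=3,i=13
  [27] ##.## => #  t=1,i=8
  [26] ##.#. => .  t=0,i=2
  [25] ##..# => .  t=3,i=6
  [24] ##... => .  t=1,i=1
  [23] #.### => #  t=0,i=14
  [22] #.##. => #  t=1,i=6
  [21] #.#.# => .  t=2,i=0
  [20] #.#.. => .  t=0,i=3
  [19] #..## => #  t=3,i=10
  [18] #..#. => .  t=0,i=5
  [17] #...# => #  t=1,i=2
  [16] #.... => .  t=3,i=0
  [15] .#### => .  t=2,i=7
  [14] .###. => #  t=0,i=0
  [13] .##.# => #  t=1,i=7
  [12] .##.. => #  t=1,i=0
  [11] .#.## => .  t=0,i=13
  [10] .#.#. => .  t=2,i=1
  [9] .#..# => #  t=0,i=4
  [8] .#... => .  t=2,i=3
  [7] ..### => .  t=2,i=6
  [6] ..##. => .  t=1,i=14
  [5] ..#.# => .  t=0,i=12
  [4] ..#.. => #  t=0,i=6
  [3] ...## => #  t=1,i=13
  [2] ...#. => .  t=1,i=3
  [1] ....# => .  t=3,i=2
  [0] ..... => .  t=3,i=1
  bits 10001000110010100111001000011000 = 2294968856

2294968856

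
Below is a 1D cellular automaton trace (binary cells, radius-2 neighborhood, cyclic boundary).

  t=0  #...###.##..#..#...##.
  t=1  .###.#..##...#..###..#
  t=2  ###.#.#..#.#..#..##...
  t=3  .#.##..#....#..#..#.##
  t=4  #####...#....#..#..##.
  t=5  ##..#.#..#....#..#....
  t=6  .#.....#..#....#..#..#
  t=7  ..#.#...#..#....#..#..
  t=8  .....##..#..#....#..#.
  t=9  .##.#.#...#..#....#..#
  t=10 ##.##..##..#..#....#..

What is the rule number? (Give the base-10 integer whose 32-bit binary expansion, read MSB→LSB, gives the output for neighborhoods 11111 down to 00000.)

  [31] ##### => .  t=4,i=2
  [30] ####. => .  t=4,i=3
  [29] ###.# => .  t=0,i=6
  [28] ###.. => #  t=1,i=18
  [27] ##.## => .  t=0,i=7
  [26] ##.#. => #  t=0,i=21
  [25] ##..# => .  t=0,i=10
  [24] ##... => .  t=1,i=10
  [23] #.### => #  t=1,i=1
  [22] #.##. => #  t=0,i=8
  [21] #.#.# => #  t=2,i=4
  [20] #.#.. => .  t=0,i=0
  [19] #..## => .  t=1,i=7
  [18] #..#. => .  t=0,i=11
  [17] #...# => #  t=0,i=2
  [16] #.... => .  t=3,i=9
  [15] .#### => #  t=4,i=1
  [14] .###. => #  t=0,i=5
  [13] .##.# => .  t=0,i=20
  [12] .##.. => #  t=0,i=9
  [11] .#.## => #  t=1,i=0
  [10] .#.#. => .  t=2,i=5
  [9] .#..# => #  t=0,i=13
  [8] .#... => #  t=0,i=1
  [7] ..### => .  t=0,i=4
  [6] ..##. => .  t=0,i=19
  [5] ..#.# => .  t=1,i=21
  [4] ..#.. => .  t=0,i=12
  [3] ...## => #  t=0,i=3
  [2] ...#. => .  t=1,i=12
  [1] ....# => .  t=3,i=10
  [0] ..... => #  t=6,i=4
  bits 00010100111000101101101100001001 = 350411529

350411529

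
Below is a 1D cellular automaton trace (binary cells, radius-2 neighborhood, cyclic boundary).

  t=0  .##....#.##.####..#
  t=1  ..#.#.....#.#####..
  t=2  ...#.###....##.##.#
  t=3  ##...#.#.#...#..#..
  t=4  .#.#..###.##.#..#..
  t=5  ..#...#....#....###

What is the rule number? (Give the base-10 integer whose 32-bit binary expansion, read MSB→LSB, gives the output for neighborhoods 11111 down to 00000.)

1386460561

  [31] ##### => .  t=1,i=14
  [30] ####. => #  t=0,i=14
  [29] ###.# => .  t=4,i=8
  [28] ###.. => #  t=0,i=15
  [27] ##.## => .  t=0,i=11
  [26] ##.#. => .  t=2,i=17
  [25] ##..# => #  t=0,i=16
  [24] ##... => .  t=0,i=3
  [23] #.### => #  t=0,i=12
  [22] #.##. => .  t=0,i=1
  [21] #.#.# => #  t=3,i=7
  [20] #.#.. => .  t=1,i=4
  [19] #..## => .  t=3,i=18
  [18] #..#. => .  t=0,i=17
  [17] #...# => #  t=2,i=1
  [16] #.... => #  t=0,i=4
  [15] .#### => #  t=0,i=13
  [14] .###. => .  t=2,i=6
  [13] .##.# => #  t=0,i=10
  [12] .##.. => #  t=0,i=2
  [11] .#.## => .  t=0,i=0
  [10] .#.#. => #  t=1,i=3
  [9] .#..# => .  t=3,i=14
  [8] .#... => #  t=1,i=5
  [7] ..### => #  t=4,i=6
  [6] ..##. => .  t=2,i=12
  [5] ..#.# => .  t=0,i=7
  [4] ..#.. => #  t=3,i=13
  [3] ...## => .  t=2,i=11
  [2] ...#. => .  t=0,i=6
  [1] ....# => .  t=0,i=5
  [0] ..... => #  t=1,i=7
  bits 01010010101000111011010110010001 = 1386460561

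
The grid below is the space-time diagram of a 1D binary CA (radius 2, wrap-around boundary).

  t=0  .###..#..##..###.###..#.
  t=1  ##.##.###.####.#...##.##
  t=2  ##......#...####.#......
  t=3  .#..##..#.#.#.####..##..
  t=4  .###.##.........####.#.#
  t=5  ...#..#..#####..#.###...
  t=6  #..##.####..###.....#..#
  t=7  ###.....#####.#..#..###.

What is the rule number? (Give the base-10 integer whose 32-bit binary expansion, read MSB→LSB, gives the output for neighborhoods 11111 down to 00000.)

1981420177

  nb #####: next=.  (t=5,i=11, bit31=0)
  nb ####.: next=#  (t=1,i=0, bit30=1)
  nb ###.#: next=#  (t=0,i=15, bit29=1)
  nb ###..: next=#  (t=0,i=3, bit28=1)
  nb ##.##: next=.  (t=0,i=16, bit27=0)
  nb ##.#.: next=#  (t=1,i=14, bit26=1)
  nb ##..#: next=#  (t=0,i=4, bit25=1)
  nb ##...: next=.  (t=2,i=2, bit24=0)
  nb #.###: next=.  (t=0,i=17, bit23=0)
  nb #.##.: next=.  (t=1,i=3, bit22=0)
  nb #.#.#: next=.  (t=3,i=10, bit21=0)
  nb #.#..: next=#  (t=1,i=15, bit20=1)
  nb #..##: next=#  (t=0,i=0, bit19=1)
  nb #..#.: next=.  (t=0,i=5, bit18=0)
  nb #...#: next=#  (t=1,i=17, bit17=1)
  nb #....: next=.  (t=2,i=3, bit16=0)
  nb .####: next=.  (t=1,i=11, bit15=0)
  nb .###.: next=.  (t=0,i=2, bit14=0)
  nb .##.#: next=.  (t=1,i=4, bit13=0)
  nb .##..: next=#  (t=0,i=10, bit12=1)
  nb .#.##: next=.  (t=3,i=13, bit11=0)
  nb .#.#.: next=.  (t=3,i=9, bit10=0)
  nb .#..#: next=#  (t=0,i=7, bit9=1)
  nb .#...: next=.  (t=1,i=16, bit8=0)
  nb ..###: next=#  (t=0,i=1, bit7=1)
  nb ..##.: next=.  (t=0,i=9, bit6=0)
  nb ..#.#: next=.  (t=3,i=8, bit5=0)
  nb ..#..: next=#  (t=0,i=6, bit4=1)
  nb ...##: next=.  (t=1,i=18, bit3=0)
  nb ...#.: next=.  (t=2,i=7, bit2=0)
  nb ....#: next=.  (t=2,i=6, bit1=0)
  nb .....: next=#  (t=2,i=4, bit0=1)
  bits 01110110000110100001001010010001 = 1981420177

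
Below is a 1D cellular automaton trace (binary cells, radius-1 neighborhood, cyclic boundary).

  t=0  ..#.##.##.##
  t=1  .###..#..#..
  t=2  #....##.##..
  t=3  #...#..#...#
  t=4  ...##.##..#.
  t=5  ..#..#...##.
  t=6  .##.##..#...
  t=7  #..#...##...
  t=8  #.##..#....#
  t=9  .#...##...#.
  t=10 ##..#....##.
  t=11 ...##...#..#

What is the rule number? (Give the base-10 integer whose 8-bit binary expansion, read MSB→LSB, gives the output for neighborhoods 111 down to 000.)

  [7] ### => .  t=1,i=2
  [6] ##. => .  t=0,i=5
  [5] #.# => #  t=0,i=3
  [4] #.. => .  t=0,i=0
  [3] .## => .  t=0,i=4
  [2] .#. => #  t=0,i=2
  [1] ..# => #  t=0,i=1
  [0] ... => .  t=1,i=11
  bits 00100110 = 38

38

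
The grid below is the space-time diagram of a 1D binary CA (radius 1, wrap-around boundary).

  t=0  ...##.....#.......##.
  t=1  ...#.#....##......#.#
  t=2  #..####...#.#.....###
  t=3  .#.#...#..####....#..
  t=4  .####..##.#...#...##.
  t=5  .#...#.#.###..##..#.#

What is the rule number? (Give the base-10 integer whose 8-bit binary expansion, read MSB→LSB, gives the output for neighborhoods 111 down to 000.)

60

  ###|.  b7=0 t=2,i=4
  ##.|.  b6=0 t=0,i=4
  #.#|#  b5=1 t=1,i=4
  #..|#  b4=1 t=0,i=5
  .##|#  b3=1 t=0,i=3
  .#.|#  b2=1 t=0,i=10
  ..#|.  b1=0 t=0,i=2
  ...|.  b0=0 t=0,i=0
  bits 00111100 = 60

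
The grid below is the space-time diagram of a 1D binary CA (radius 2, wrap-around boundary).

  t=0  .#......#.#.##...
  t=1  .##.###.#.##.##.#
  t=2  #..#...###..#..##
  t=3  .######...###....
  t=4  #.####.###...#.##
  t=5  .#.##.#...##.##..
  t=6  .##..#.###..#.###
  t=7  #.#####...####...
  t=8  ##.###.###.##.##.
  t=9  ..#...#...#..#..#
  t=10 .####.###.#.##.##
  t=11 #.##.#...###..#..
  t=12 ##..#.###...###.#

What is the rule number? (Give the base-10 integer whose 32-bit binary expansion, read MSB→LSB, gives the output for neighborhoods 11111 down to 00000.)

3475413307

  ##### -> #   bit 31 = 1  t=3,i=3
  ####. -> #   bit 30 = 1  t=3,i=5
  ###.# -> .   bit 29 = 0  t=1,i=6
  ###.. -> .   bit 28 = 0  t=2,i=0
  ##.## -> #   bit 27 = 1  t=1,i=3
  ##.#. -> #   bit 26 = 1  t=1,i=7
  ##..# -> #   bit 25 = 1  t=2,i=1
  ##... -> #   bit 24 = 1  t=0,i=14
  #.### -> .   bit 23 = 0  t=1,i=4
  #.##. -> .   bit 22 = 0  t=0,i=12
  #.#.# -> #   bit 21 = 1  t=0,i=10
  #.#.. -> .   bit 20 = 0  t=5,i=6
  #..## -> .   bit 19 = 0  t=2,i=14
  #..#. -> #   bit 18 = 1  t=2,i=2
  #...# -> #   bit 17 = 1  t=2,i=5
  #.... -> .   bit 16 = 0  t=0,i=3
  .#### -> #   bit 15 = 1  t=3,i=2
  .###. -> .   bit 14 = 0  t=1,i=5
  .##.# -> .   bit 13 = 0  t=1,i=2
  .##.. -> #   bit 12 = 1  t=0,i=13
  .#.## -> #   bit 11 = 1  t=0,i=11
  .#.#. -> .   bit 10 = 0  t=0,i=9
  .#..# -> .   bit 9 = 0  t=2,i=13
  .#... -> #   bit 8 = 1  t=0,i=2
  ..### -> .   bit 7 = 0  t=2,i=7
  ..##. -> .   bit 6 = 0  t=5,i=10
  ..#.# -> #   bit 5 = 1  t=0,i=8
  ..#.. -> #   bit 4 = 1  t=0,i=1
  ...## -> #   bit 3 = 1  t=2,i=6
  ...#. -> .   bit 2 = 0  t=0,i=0
  ....# -> #   bit 1 = 1  t=0,i=6
  ..... -> #   bit 0 = 1  t=0,i=4
  bits 11001111001001101001100100111011 = 3475413307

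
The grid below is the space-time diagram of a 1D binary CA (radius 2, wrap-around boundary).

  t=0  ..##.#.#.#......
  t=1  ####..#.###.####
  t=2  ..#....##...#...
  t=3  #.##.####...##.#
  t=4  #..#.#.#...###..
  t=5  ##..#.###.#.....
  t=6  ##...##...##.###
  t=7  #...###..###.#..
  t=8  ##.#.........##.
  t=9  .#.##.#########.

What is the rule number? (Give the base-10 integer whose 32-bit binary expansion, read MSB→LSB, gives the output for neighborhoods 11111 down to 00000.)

1083195227

  #####|.  b31=0 t=1,i=0
  ####.|#  b30=1 t=1,i=2
  ###.#|.  b29=0 t=1,i=10
  ###..|.  b28=0 t=1,i=3
  ##.##|.  b27=0 t=1,i=11
  ##.#.|.  b26=0 t=0,i=4
  ##..#|.  b25=0 t=1,i=4
  ##...|.  b24=0 t=2,i=9
  #.###|#  b23=1 t=1,i=8
  #.##.|.  b22=0 t=3,i=2
  #.#.#|.  b21=0 t=0,i=5
  #.#..|#  b20=1 t=0,i=9
  #..##|.  b19=0 t=7,i=8
  #..#.|.  b18=0 t=1,i=5
  #...#|.  b17=0 t=2,i=10
  #....|.  b16=0 t=0,i=11
  .####|.  b15=0 t=1,i=13
  .###.|.  b14=0 t=1,i=9
  .##.#|#  b13=1 t=0,i=3
  .##..|#  b12=1 t=2,i=8
  .#.##|#  b11=1 t=1,i=7
  .#.#.|#  b10=1 t=0,i=6
  .#..#|#  b9=1 t=4,i=1
  .#...|#  b8=1 t=0,i=10
  ..###|.  b7=0 t=4,i=11
  ..##.|#  b6=1 t=0,i=2
  ..#.#|.  b5=0 t=1,i=6
  ..#..|#  b4=1 t=2,i=2
  ...##|#  b3=1 t=0,i=1
  ...#.|.  b2=0 t=2,i=1
  ....#|#  b1=1 t=0,i=0
  .....|#  b0=1 t=0,i=12
  bits 01000000100100000011111101011011 = 1083195227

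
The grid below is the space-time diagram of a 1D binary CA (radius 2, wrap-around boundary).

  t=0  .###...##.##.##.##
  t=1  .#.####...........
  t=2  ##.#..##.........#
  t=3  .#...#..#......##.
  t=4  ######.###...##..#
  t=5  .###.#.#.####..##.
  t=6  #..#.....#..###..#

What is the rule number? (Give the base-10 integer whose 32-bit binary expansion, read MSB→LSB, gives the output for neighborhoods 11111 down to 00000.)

3012428094

  nb #####: next=#  (t=4,i=1, bit31=1)
  nb ####.: next=.  (t=1,i=5, bit30=0)
  nb ###.#: next=#  (t=2,i=1, bit29=1)
  nb ###..: next=#  (t=0,i=3, bit28=1)
  nb ##.##: next=.  (t=0,i=0, bit27=0)
  nb ##.#.: next=.  (t=2,i=2, bit26=0)
  nb ##..#: next=#  (t=3,i=17, bit25=1)
  nb ##...: next=#  (t=0,i=4, bit24=1)
  nb #.###: next=#  (t=0,i=1, bit23=1)
  nb #.##.: next=.  (t=0,i=10, bit22=0)
  nb #.#.#: next=.  (t=5,i=5, bit21=0)
  nb #.#..: next=.  (t=2,i=3, bit20=0)
  nb #..##: next=#  (t=2,i=5, bit19=1)
  nb #..#.: next=#  (t=3,i=0, bit18=1)
  nb #...#: next=#  (t=0,i=5, bit17=1)
  nb #....: next=.  (t=1,i=8, bit16=0)
  nb .####: next=.  (t=1,i=4, bit15=0)
  nb .###.: next=.  (t=0,i=2, bit14=0)
  nb .##.#: next=.  (t=0,i=8, bit13=0)
  nb .##..: next=.  (t=2,i=7, bit12=0)
  nb .#.##: next=.  (t=1,i=2, bit11=0)
  nb .#.#.: next=.  (t=5,i=6, bit10=0)
  nb .#..#: next=.  (t=2,i=4, bit9=0)
  nb .#...: next=#  (t=3,i=2, bit8=1)
  nb ..###: next=.  (t=2,i=17, bit7=0)
  nb ..##.: next=.  (t=0,i=7, bit6=0)
  nb ..#.#: next=#  (t=1,i=1, bit5=1)
  nb ..#..: next=#  (t=3,i=1, bit4=1)
  nb ...##: next=#  (t=0,i=6, bit3=1)
  nb ...#.: next=#  (t=1,i=0, bit2=1)
  nb ....#: next=#  (t=1,i=17, bit1=1)
  nb .....: next=.  (t=1,i=9, bit0=0)
  bits 10110011100011100000000100111110 = 3012428094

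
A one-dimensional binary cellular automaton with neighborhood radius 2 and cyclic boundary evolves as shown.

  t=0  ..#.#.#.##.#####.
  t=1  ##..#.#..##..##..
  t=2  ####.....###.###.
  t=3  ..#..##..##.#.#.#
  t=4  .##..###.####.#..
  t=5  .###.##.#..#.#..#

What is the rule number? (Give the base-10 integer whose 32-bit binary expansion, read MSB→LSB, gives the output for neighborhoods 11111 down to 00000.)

3458691285

  #####|#  b31=1 t=0,i=13
  ####.|#  b30=1 t=0,i=14
  ###.#|.  b29=0 t=2,i=11
  ###..|.  b28=0 t=0,i=15
  ##.##|#  b27=1 t=0,i=10
  ##.#.|#  b26=1 t=3,i=11
  ##..#|#  b25=1 t=1,i=2
  ##...|.  b24=0 t=0,i=16
  #.###|.  b23=0 t=0,i=11
  #.##.|.  b22=0 t=0,i=8
  #.#.#|#  b21=1 t=0,i=4
  #.#..|.  b20=0 t=1,i=6
  #..##|.  b19=0 t=1,i=8
  #..#.|#  b18=1 t=1,i=3
  #...#|#  b17=1 t=0,i=0
  #....|#  b16=1 t=2,i=5
  .####|.  b15=0 t=0,i=12
  .###.|#  b14=1 t=2,i=10
  .##.#|#  b13=1 t=0,i=9
  .##..|#  b12=1 t=1,i=1
  .#.##|.  b11=0 t=0,i=7
  .#.#.|.  b10=0 t=0,i=3
  .#..#|.  b9=0 t=1,i=7
  .#...|.  b8=0 t=4,i=15
  ..###|#  b7=1 t=2,i=9
  ..##.|#  b6=1 t=1,i=0
  ..#.#|.  b5=0 t=0,i=2
  ..#..|#  b4=1 t=3,i=2
  ...##|.  b3=0 t=2,i=8
  ...#.|#  b2=1 t=0,i=1
  ....#|.  b1=0 t=2,i=7
  .....|#  b0=1 t=2,i=6
  bits 11001110001001110111000011010101 = 3458691285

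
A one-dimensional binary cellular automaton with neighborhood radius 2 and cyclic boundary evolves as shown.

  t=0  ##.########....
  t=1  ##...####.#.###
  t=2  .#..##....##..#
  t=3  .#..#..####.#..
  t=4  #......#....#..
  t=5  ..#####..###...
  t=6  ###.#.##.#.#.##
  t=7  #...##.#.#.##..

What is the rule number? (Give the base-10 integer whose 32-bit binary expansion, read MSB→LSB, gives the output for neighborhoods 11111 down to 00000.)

2452695247

  ##### -> #   bit 31 = 1  t=0,i=5
  ####. -> .   bit 30 = 0  t=0,i=9
  ###.# -> .   bit 29 = 0  t=1,i=8
  ###.. -> #   bit 28 = 1  t=0,i=10
  ##.## -> .   bit 27 = 0  t=0,i=2
  ##.#. -> .   bit 26 = 0  t=1,i=9
  ##..# -> #   bit 25 = 1  t=2,i=12
  ##... -> .   bit 24 = 0  t=0,i=11
  #.### -> .   bit 23 = 0  t=0,i=3
  #.##. -> .   bit 22 = 0  t=6,i=6
  #.#.# -> #   bit 21 = 1  t=1,i=10
  #.#.. -> #   bit 20 = 1  t=2,i=1
  #..## -> .   bit 19 = 0  t=2,i=3
  #..#. -> .   bit 18 = 0  t=2,i=13
  #...# -> .   bit 17 = 0  t=1,i=3
  #.... -> #   bit 16 = 1  t=0,i=12
  .#### -> .   bit 15 = 0  t=0,i=4
  .###. -> .   bit 14 = 0  t=5,i=10
  .##.# -> #   bit 13 = 1  t=0,i=1
  .##.. -> .   bit 12 = 0  t=2,i=5
  .#.## -> #   bit 11 = 1  t=1,i=11
  .#.#. -> .   bit 10 = 0  t=2,i=0
  .#..# -> .   bit 9 = 0  t=2,i=2
  .#... -> .   bit 8 = 0  t=3,i=13
  ..### -> #   bit 7 = 1  t=1,i=5
  ..##. -> #   bit 6 = 1  t=0,i=0
  ..#.# -> .   bit 5 = 0  t=2,i=14
  ..#.. -> .   bit 4 = 0  t=3,i=1
  ...## -> #   bit 3 = 1  t=0,i=14
  ...#. -> #   bit 2 = 1  t=3,i=0
  ....# -> #   bit 1 = 1  t=0,i=13
  ..... -> #   bit 0 = 1  t=4,i=3
  bits 10010010001100010010100011001111 = 2452695247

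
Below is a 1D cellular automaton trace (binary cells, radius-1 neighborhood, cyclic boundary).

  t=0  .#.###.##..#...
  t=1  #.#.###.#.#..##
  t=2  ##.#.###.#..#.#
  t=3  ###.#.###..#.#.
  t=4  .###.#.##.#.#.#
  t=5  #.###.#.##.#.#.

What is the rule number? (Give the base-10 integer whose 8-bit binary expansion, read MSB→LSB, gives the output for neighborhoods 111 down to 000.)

227

  ###|#  b7=1 t=0,i=4
  ##.|#  b6=1 t=0,i=5
  #.#|#  b5=1 t=0,i=2
  #..|.  b4=0 t=0,i=9
  .##|.  b3=0 t=0,i=3
  .#.|.  b2=0 t=0,i=1
  ..#|#  b1=1 t=0,i=0
  ...|#  b0=1 t=0,i=13
  bits 11100011 = 227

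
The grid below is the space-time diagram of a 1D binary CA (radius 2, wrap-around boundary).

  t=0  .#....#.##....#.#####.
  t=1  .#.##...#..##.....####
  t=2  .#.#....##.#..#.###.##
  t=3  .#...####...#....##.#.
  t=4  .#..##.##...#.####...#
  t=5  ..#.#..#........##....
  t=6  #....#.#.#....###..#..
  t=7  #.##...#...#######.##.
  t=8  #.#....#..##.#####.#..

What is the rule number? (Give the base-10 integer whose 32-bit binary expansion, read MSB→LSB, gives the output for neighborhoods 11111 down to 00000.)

4066460378

  #####|#  b31=1 t=0,i=18
  ####.|#  b30=1 t=0,i=19
  ###.#|#  b29=1 t=1,i=21
  ###..|#  b28=1 t=0,i=20
  ##.##|.  b27=0 t=2,i=19
  ##.#.|.  b26=0 t=1,i=0
  ##..#|#  b25=1 t=0,i=21
  ##...|.  b24=0 t=0,i=10
  #.###|.  b23=0 t=0,i=16
  #.##.|#  b22=1 t=0,i=8
  #.#.#|#  b21=1 t=1,i=1
  #.#..|.  b20=0 t=2,i=3
  #..##|.  b19=0 t=1,i=10
  #..#.|.  b18=0 t=0,i=0
  #...#|.  b17=0 t=1,i=6
  #....|#  b16=1 t=0,i=3
  .####|.  b15=0 t=0,i=17
  .###.|#  b14=1 t=2,i=17
  .##.#|.  b13=0 t=2,i=9
  .##..|.  b12=0 t=0,i=9
  .#.##|.  b11=0 t=0,i=7
  .#.#.|.  b10=0 t=2,i=2
  .#..#|#  b9=1 t=1,i=9
  .#...|.  b8=0 t=0,i=2
  ..###|#  b7=1 t=1,i=18
  ..##.|#  b6=1 t=1,i=11
  ..#.#|.  b5=0 t=0,i=6
  ..#..|#  b4=1 t=0,i=1
  ...##|#  b3=1 t=1,i=17
  ...#.|.  b2=0 t=0,i=5
  ....#|#  b1=1 t=0,i=4
  .....|.  b0=0 t=1,i=15
  bits 11110010011000010100001011011010 = 4066460378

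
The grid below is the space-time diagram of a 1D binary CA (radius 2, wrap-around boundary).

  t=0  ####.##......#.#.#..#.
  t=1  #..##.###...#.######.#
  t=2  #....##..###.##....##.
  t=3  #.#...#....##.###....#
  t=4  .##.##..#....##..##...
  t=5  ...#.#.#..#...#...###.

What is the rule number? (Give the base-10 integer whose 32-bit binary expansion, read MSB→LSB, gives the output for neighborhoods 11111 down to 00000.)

  ##### -> .   bit 31 = 0  t=1,i=16
  ####. -> .   bit 30 = 0  t=0,i=2
  ###.# -> #   bit 29 = 1  t=0,i=3
  ###.. -> .   bit 28 = 0  t=1,i=8
  ##.## -> #   bit 27 = 1  t=0,i=4
  ##.#. -> #   bit 26 = 1  t=2,i=21
  ##..# -> .   bit 25 = 0  t=1,i=1
  ##... -> #   bit 24 = 1  t=0,i=7
  #.### -> #   bit 23 = 1  t=0,i=0
  #.##. -> .   bit 22 = 0  t=0,i=5
  #.#.# -> #   bit 21 = 1  t=0,i=15
  #.#.. -> #   bit 20 = 1  t=0,i=17
  #..## -> .   bit 19 = 0  t=1,i=2
  #..#. -> #   bit 18 = 1  t=0,i=19
  #...# -> #   bit 17 = 1  t=1,i=10
  #.... -> #   bit 16 = 1  t=0,i=8
  .#### -> .   bit 15 = 0  t=0,i=1
  .###. -> .   bit 14 = 0  t=1,i=7
  .##.# -> .   bit 13 = 0  t=1,i=4
  .##.. -> #   bit 12 = 1  t=0,i=6
  .#.## -> #   bit 11 = 1  t=0,i=21
  .#.#. -> #   bit 10 = 1  t=0,i=14
  .#..# -> #   bit 9 = 1  t=0,i=18
  .#... -> .   bit 8 = 0  t=2,i=1
  ..### -> .   bit 7 = 0  t=2,i=9
  ..##. -> .   bit 6 = 0  t=1,i=3
  ..#.# -> .   bit 5 = 0  t=0,i=13
  ..#.. -> .   bit 4 = 0  t=3,i=6
  ...## -> .   bit 3 = 0  t=2,i=4
  ...#. -> #   bit 2 = 1  t=0,i=12
  ....# -> .   bit 1 = 0  t=0,i=11
  ..... -> .   bit 0 = 0  t=0,i=9
  bits 00101101101101110001111000000100 = 766975492

766975492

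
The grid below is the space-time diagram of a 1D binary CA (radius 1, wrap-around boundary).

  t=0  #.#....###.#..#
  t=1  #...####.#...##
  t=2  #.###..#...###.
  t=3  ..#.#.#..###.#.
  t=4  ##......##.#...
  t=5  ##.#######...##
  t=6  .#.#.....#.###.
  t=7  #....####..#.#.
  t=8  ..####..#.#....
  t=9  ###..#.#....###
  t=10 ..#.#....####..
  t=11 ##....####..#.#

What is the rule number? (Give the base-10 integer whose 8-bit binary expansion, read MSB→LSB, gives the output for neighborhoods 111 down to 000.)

  ### -> .   bit 7 = 0  t=0,i=8
  ##. -> #   bit 6 = 1  t=0,i=0
  #.# -> .   bit 5 = 0  t=0,i=1
  #.. -> .   bit 4 = 0  t=0,i=3
  .## -> #   bit 3 = 1  t=0,i=7
  .#. -> .   bit 2 = 0  t=0,i=2
  ..# -> #   bit 1 = 1  t=0,i=6
  ... -> #   bit 0 = 1  t=0,i=4
  bits 01001011 = 75

75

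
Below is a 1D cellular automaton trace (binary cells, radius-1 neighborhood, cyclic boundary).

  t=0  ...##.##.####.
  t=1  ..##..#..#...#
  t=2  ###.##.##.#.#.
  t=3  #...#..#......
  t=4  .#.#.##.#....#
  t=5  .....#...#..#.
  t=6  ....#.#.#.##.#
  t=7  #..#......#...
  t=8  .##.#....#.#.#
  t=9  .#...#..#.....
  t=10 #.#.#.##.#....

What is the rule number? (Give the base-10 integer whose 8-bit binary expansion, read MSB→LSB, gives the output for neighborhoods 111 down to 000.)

26

  ###|.  b7=0 t=0,i=10
  ##.|.  b6=0 t=0,i=4
  #.#|.  b5=0 t=0,i=5
  #..|#  b4=1 t=0,i=13
  .##|#  b3=1 t=0,i=3
  .#.|.  b2=0 t=1,i=6
  ..#|#  b1=1 t=0,i=2
  ...|.  b0=0 t=0,i=0
  bits 00011010 = 26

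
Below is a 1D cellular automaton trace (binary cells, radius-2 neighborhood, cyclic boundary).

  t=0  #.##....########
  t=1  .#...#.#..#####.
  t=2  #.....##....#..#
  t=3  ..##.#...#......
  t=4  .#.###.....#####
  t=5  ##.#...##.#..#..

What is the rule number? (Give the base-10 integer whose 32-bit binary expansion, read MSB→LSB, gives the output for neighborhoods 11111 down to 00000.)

2394235913

  ##### -> #   bit 31 = 1  t=0,i=10
  ####. -> .   bit 30 = 0  t=0,i=15
  ###.# -> .   bit 29 = 0  t=0,i=0
  ###.. -> .   bit 28 = 0  t=1,i=14
  ##.## -> #   bit 27 = 1  t=0,i=1
  ##.#. -> #   bit 26 = 1  t=3,i=4
  ##..# -> #   bit 25 = 1  t=1,i=15
  ##... -> .   bit 24 = 0  t=0,i=4
  #.### -> #   bit 23 = 1  t=4,i=3
  #.##. -> .   bit 22 = 0  t=0,i=2
  #.#.# -> #   bit 21 = 1  t=4,i=1
  #.#.. -> #   bit 20 = 1  t=1,i=7
  #..## -> .   bit 19 = 0  t=1,i=9
  #..#. -> #   bit 18 = 1  t=1,i=0
  #...# -> .   bit 17 = 0  t=1,i=3
  #.... -> #   bit 16 = 1  t=0,i=5
  .#### -> .   bit 15 = 0  t=0,i=9
  .###. -> .   bit 14 = 0  t=4,i=4
  .##.# -> #   bit 13 = 1  t=3,i=3
  .##.. -> .   bit 12 = 0  t=0,i=3
  .#.## -> .   bit 11 = 0  t=4,i=2
  .#.#. -> #   bit 10 = 1  t=1,i=6
  .#..# -> .   bit 9 = 0  t=1,i=8
  .#... -> .   bit 8 = 0  t=1,i=2
  ..### -> .   bit 7 = 0  t=0,i=8
  ..##. -> .   bit 6 = 0  t=2,i=6
  ..#.# -> .   bit 5 = 0  t=1,i=5
  ..#.. -> .   bit 4 = 0  t=1,i=1
  ...## -> #   bit 3 = 1  t=0,i=7
  ...#. -> .   bit 2 = 0  t=1,i=4
  ....# -> .   bit 1 = 0  t=0,i=6
  ..... -> #   bit 0 = 1  t=2,i=3
  bits 10001110101101010010010000001001 = 2394235913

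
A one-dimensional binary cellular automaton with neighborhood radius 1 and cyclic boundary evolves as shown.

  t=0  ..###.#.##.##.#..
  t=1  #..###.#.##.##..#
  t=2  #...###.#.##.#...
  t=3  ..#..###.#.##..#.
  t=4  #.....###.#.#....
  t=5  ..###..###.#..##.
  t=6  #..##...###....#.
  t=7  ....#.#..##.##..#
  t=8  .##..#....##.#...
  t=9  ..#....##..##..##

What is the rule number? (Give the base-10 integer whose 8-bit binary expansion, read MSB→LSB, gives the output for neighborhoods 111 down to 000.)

225

  ### -> #   bit 7 = 1  t=0,i=3
  ##. -> #   bit 6 = 1  t=0,i=4
  #.# -> #   bit 5 = 1  t=0,i=5
  #.. -> .   bit 4 = 0  t=0,i=15
  .## -> .   bit 3 = 0  t=0,i=2
  .#. -> .   bit 2 = 0  t=0,i=6
  ..# -> .   bit 1 = 0  t=0,i=1
  ... -> #   bit 0 = 1  t=0,i=0
  bits 11100001 = 225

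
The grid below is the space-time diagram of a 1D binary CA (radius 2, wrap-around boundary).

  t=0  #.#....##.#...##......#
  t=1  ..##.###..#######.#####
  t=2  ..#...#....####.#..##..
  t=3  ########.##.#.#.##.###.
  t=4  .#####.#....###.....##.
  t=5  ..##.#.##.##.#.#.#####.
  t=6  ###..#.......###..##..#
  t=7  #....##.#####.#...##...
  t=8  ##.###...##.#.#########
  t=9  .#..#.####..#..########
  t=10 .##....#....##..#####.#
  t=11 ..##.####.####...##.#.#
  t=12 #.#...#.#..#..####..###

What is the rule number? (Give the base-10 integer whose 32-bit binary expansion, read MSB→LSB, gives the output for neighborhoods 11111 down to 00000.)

2704463711

  #####|#  b31=1 t=1,i=12
  ####.|.  b30=0 t=1,i=15
  ###.#|#  b29=1 t=1,i=16
  ###..|.  b28=0 t=1,i=7
  ##.##|.  b27=0 t=1,i=4
  ##.#.|.  b26=0 t=0,i=1
  ##..#|.  b25=0 t=1,i=0
  ##...|#  b24=1 t=0,i=16
  #.###|.  b23=0 t=1,i=5
  #.##.|.  b22=0 t=3,i=9
  #.#.#|#  b21=1 t=3,i=12
  #.#..|#  b20=1 t=0,i=2
  #..##|.  b19=0 t=1,i=1
  #..#.|.  b18=0 t=6,i=4
  #...#|#  b17=1 t=0,i=12
  #....|.  b16=0 t=0,i=4
  .####|#  b15=1 t=1,i=11
  .###.|#  b14=1 t=1,i=6
  .##.#|.  b13=0 t=0,i=0
  .##..|#  b12=1 t=0,i=15
  .#.##|.  b11=0 t=3,i=15
  .#.#.|#  b10=1 t=3,i=13
  .#..#|#  b9=1 t=2,i=17
  .#...|#  b8=1 t=0,i=3
  ..###|.  b7=0 t=1,i=10
  ..##.|#  b6=1 t=0,i=7
  ..#.#|.  b5=0 t=9,i=4
  ..#..|#  b4=1 t=2,i=2
  ...##|#  b3=1 t=0,i=6
  ...#.|#  b2=1 t=2,i=1
  ....#|#  b1=1 t=0,i=5
  .....|#  b0=1 t=0,i=18
  bits 10100001001100101101011101011111 = 2704463711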